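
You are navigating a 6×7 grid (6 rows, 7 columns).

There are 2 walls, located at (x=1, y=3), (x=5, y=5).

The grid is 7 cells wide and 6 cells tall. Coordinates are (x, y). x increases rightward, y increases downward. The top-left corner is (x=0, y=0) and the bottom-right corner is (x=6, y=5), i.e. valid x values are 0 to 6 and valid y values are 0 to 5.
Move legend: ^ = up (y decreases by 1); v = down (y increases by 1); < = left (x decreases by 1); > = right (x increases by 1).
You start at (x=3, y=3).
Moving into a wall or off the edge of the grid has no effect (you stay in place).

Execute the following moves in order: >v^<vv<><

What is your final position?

Start: (x=3, y=3)
  > (right): (x=3, y=3) -> (x=4, y=3)
  v (down): (x=4, y=3) -> (x=4, y=4)
  ^ (up): (x=4, y=4) -> (x=4, y=3)
  < (left): (x=4, y=3) -> (x=3, y=3)
  v (down): (x=3, y=3) -> (x=3, y=4)
  v (down): (x=3, y=4) -> (x=3, y=5)
  < (left): (x=3, y=5) -> (x=2, y=5)
  > (right): (x=2, y=5) -> (x=3, y=5)
  < (left): (x=3, y=5) -> (x=2, y=5)
Final: (x=2, y=5)

Answer: Final position: (x=2, y=5)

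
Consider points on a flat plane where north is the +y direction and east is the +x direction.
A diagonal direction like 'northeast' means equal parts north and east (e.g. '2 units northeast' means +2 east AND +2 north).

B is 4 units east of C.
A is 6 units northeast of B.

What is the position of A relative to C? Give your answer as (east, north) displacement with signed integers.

Place C at the origin (east=0, north=0).
  B is 4 units east of C: delta (east=+4, north=+0); B at (east=4, north=0).
  A is 6 units northeast of B: delta (east=+6, north=+6); A at (east=10, north=6).
Therefore A relative to C: (east=10, north=6).

Answer: A is at (east=10, north=6) relative to C.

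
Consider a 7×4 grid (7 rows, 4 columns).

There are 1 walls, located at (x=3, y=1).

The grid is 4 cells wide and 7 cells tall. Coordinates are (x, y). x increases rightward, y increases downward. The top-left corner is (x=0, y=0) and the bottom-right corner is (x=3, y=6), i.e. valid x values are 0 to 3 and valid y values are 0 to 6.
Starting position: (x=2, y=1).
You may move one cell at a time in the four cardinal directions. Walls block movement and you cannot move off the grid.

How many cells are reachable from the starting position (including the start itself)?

Answer: Reachable cells: 27

Derivation:
BFS flood-fill from (x=2, y=1):
  Distance 0: (x=2, y=1)
  Distance 1: (x=2, y=0), (x=1, y=1), (x=2, y=2)
  Distance 2: (x=1, y=0), (x=3, y=0), (x=0, y=1), (x=1, y=2), (x=3, y=2), (x=2, y=3)
  Distance 3: (x=0, y=0), (x=0, y=2), (x=1, y=3), (x=3, y=3), (x=2, y=4)
  Distance 4: (x=0, y=3), (x=1, y=4), (x=3, y=4), (x=2, y=5)
  Distance 5: (x=0, y=4), (x=1, y=5), (x=3, y=5), (x=2, y=6)
  Distance 6: (x=0, y=5), (x=1, y=6), (x=3, y=6)
  Distance 7: (x=0, y=6)
Total reachable: 27 (grid has 27 open cells total)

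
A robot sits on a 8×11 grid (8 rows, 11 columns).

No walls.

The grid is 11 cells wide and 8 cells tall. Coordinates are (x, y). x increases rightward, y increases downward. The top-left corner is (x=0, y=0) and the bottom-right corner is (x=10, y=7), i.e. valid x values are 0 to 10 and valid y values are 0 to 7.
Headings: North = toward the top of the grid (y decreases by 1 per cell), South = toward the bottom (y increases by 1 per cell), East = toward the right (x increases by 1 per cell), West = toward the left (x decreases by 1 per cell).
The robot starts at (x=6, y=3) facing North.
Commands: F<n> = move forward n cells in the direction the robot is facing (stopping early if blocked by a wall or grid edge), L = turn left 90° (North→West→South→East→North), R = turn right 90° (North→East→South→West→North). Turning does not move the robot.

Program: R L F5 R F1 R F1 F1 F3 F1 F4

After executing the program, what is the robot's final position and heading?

Answer: Final position: (x=7, y=7), facing South

Derivation:
Start: (x=6, y=3), facing North
  R: turn right, now facing East
  L: turn left, now facing North
  F5: move forward 3/5 (blocked), now at (x=6, y=0)
  R: turn right, now facing East
  F1: move forward 1, now at (x=7, y=0)
  R: turn right, now facing South
  F1: move forward 1, now at (x=7, y=1)
  F1: move forward 1, now at (x=7, y=2)
  F3: move forward 3, now at (x=7, y=5)
  F1: move forward 1, now at (x=7, y=6)
  F4: move forward 1/4 (blocked), now at (x=7, y=7)
Final: (x=7, y=7), facing South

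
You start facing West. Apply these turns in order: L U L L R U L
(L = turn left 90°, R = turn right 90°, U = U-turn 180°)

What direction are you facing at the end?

Answer: Final heading: North

Derivation:
Start: West
  L (left (90° counter-clockwise)) -> South
  U (U-turn (180°)) -> North
  L (left (90° counter-clockwise)) -> West
  L (left (90° counter-clockwise)) -> South
  R (right (90° clockwise)) -> West
  U (U-turn (180°)) -> East
  L (left (90° counter-clockwise)) -> North
Final: North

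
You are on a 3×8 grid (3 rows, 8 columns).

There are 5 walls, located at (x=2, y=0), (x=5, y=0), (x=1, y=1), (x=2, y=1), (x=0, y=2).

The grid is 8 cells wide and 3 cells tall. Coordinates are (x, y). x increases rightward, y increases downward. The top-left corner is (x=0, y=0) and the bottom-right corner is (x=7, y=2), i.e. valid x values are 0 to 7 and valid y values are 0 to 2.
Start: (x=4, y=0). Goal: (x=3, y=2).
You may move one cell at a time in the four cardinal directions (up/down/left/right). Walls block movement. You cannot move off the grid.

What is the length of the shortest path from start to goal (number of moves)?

Answer: Shortest path length: 3

Derivation:
BFS from (x=4, y=0) until reaching (x=3, y=2):
  Distance 0: (x=4, y=0)
  Distance 1: (x=3, y=0), (x=4, y=1)
  Distance 2: (x=3, y=1), (x=5, y=1), (x=4, y=2)
  Distance 3: (x=6, y=1), (x=3, y=2), (x=5, y=2)  <- goal reached here
One shortest path (3 moves): (x=4, y=0) -> (x=3, y=0) -> (x=3, y=1) -> (x=3, y=2)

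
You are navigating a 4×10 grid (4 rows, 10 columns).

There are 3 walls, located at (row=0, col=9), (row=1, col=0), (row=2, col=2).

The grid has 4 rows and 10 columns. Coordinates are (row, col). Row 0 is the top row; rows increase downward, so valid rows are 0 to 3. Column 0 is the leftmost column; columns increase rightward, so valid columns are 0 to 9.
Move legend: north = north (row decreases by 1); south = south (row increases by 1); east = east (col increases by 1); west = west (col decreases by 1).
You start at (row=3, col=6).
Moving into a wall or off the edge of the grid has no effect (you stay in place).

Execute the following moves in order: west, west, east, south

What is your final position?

Answer: Final position: (row=3, col=5)

Derivation:
Start: (row=3, col=6)
  west (west): (row=3, col=6) -> (row=3, col=5)
  west (west): (row=3, col=5) -> (row=3, col=4)
  east (east): (row=3, col=4) -> (row=3, col=5)
  south (south): blocked, stay at (row=3, col=5)
Final: (row=3, col=5)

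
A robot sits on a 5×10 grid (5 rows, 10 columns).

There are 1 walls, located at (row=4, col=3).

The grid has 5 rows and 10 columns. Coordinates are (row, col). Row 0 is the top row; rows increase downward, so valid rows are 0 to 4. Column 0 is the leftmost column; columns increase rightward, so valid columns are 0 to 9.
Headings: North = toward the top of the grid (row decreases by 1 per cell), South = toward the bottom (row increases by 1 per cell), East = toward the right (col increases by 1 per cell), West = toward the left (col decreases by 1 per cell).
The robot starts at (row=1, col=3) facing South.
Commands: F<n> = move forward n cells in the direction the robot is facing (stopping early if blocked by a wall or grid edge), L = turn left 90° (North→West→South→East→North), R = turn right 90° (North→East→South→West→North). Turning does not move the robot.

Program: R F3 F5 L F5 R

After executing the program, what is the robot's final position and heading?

Answer: Final position: (row=4, col=0), facing West

Derivation:
Start: (row=1, col=3), facing South
  R: turn right, now facing West
  F3: move forward 3, now at (row=1, col=0)
  F5: move forward 0/5 (blocked), now at (row=1, col=0)
  L: turn left, now facing South
  F5: move forward 3/5 (blocked), now at (row=4, col=0)
  R: turn right, now facing West
Final: (row=4, col=0), facing West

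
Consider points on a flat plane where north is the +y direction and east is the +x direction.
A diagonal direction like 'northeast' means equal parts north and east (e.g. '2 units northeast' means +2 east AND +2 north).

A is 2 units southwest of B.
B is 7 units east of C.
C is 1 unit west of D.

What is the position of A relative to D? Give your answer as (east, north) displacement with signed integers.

Place D at the origin (east=0, north=0).
  C is 1 unit west of D: delta (east=-1, north=+0); C at (east=-1, north=0).
  B is 7 units east of C: delta (east=+7, north=+0); B at (east=6, north=0).
  A is 2 units southwest of B: delta (east=-2, north=-2); A at (east=4, north=-2).
Therefore A relative to D: (east=4, north=-2).

Answer: A is at (east=4, north=-2) relative to D.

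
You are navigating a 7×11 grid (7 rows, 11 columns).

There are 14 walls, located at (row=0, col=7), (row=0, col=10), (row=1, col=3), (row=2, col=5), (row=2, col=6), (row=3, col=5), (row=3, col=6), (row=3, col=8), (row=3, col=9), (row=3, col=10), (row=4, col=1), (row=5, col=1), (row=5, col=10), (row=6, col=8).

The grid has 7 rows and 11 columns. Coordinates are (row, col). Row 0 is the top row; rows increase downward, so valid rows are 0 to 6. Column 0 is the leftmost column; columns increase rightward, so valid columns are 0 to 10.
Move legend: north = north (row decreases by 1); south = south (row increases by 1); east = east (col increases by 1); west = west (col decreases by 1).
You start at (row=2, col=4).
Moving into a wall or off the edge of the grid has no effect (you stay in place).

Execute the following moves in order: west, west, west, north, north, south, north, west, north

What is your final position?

Start: (row=2, col=4)
  west (west): (row=2, col=4) -> (row=2, col=3)
  west (west): (row=2, col=3) -> (row=2, col=2)
  west (west): (row=2, col=2) -> (row=2, col=1)
  north (north): (row=2, col=1) -> (row=1, col=1)
  north (north): (row=1, col=1) -> (row=0, col=1)
  south (south): (row=0, col=1) -> (row=1, col=1)
  north (north): (row=1, col=1) -> (row=0, col=1)
  west (west): (row=0, col=1) -> (row=0, col=0)
  north (north): blocked, stay at (row=0, col=0)
Final: (row=0, col=0)

Answer: Final position: (row=0, col=0)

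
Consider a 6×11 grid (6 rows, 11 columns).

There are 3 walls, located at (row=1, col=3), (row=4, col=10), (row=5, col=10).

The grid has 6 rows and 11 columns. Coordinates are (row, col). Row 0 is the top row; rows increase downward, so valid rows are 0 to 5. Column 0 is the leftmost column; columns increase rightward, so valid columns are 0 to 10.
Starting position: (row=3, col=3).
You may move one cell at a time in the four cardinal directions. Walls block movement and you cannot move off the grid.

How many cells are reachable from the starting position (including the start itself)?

BFS flood-fill from (row=3, col=3):
  Distance 0: (row=3, col=3)
  Distance 1: (row=2, col=3), (row=3, col=2), (row=3, col=4), (row=4, col=3)
  Distance 2: (row=2, col=2), (row=2, col=4), (row=3, col=1), (row=3, col=5), (row=4, col=2), (row=4, col=4), (row=5, col=3)
  Distance 3: (row=1, col=2), (row=1, col=4), (row=2, col=1), (row=2, col=5), (row=3, col=0), (row=3, col=6), (row=4, col=1), (row=4, col=5), (row=5, col=2), (row=5, col=4)
  Distance 4: (row=0, col=2), (row=0, col=4), (row=1, col=1), (row=1, col=5), (row=2, col=0), (row=2, col=6), (row=3, col=7), (row=4, col=0), (row=4, col=6), (row=5, col=1), (row=5, col=5)
  Distance 5: (row=0, col=1), (row=0, col=3), (row=0, col=5), (row=1, col=0), (row=1, col=6), (row=2, col=7), (row=3, col=8), (row=4, col=7), (row=5, col=0), (row=5, col=6)
  Distance 6: (row=0, col=0), (row=0, col=6), (row=1, col=7), (row=2, col=8), (row=3, col=9), (row=4, col=8), (row=5, col=7)
  Distance 7: (row=0, col=7), (row=1, col=8), (row=2, col=9), (row=3, col=10), (row=4, col=9), (row=5, col=8)
  Distance 8: (row=0, col=8), (row=1, col=9), (row=2, col=10), (row=5, col=9)
  Distance 9: (row=0, col=9), (row=1, col=10)
  Distance 10: (row=0, col=10)
Total reachable: 63 (grid has 63 open cells total)

Answer: Reachable cells: 63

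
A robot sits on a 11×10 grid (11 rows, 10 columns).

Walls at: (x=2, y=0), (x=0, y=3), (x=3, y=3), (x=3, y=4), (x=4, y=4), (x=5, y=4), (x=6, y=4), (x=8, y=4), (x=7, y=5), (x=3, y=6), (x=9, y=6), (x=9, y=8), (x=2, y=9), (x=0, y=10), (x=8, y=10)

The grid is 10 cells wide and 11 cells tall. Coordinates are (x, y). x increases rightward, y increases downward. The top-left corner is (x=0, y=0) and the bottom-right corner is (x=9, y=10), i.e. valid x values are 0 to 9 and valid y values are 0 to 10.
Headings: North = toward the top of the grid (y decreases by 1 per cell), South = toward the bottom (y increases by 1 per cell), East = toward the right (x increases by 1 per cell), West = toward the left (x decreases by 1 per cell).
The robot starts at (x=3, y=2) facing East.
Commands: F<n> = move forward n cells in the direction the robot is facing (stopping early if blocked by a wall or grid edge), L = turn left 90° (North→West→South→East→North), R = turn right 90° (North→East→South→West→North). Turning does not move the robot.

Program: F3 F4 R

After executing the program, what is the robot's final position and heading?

Answer: Final position: (x=9, y=2), facing South

Derivation:
Start: (x=3, y=2), facing East
  F3: move forward 3, now at (x=6, y=2)
  F4: move forward 3/4 (blocked), now at (x=9, y=2)
  R: turn right, now facing South
Final: (x=9, y=2), facing South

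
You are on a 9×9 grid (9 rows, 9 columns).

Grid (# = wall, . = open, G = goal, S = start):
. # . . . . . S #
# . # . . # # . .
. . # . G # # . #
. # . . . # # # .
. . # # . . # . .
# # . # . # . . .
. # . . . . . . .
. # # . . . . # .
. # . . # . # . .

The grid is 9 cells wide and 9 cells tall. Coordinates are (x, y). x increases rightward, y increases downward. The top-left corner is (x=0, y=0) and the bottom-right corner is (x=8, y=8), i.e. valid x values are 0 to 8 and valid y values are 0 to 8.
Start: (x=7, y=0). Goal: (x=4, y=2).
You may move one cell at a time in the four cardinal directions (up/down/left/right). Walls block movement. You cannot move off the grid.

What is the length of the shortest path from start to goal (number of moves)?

Answer: Shortest path length: 5

Derivation:
BFS from (x=7, y=0) until reaching (x=4, y=2):
  Distance 0: (x=7, y=0)
  Distance 1: (x=6, y=0), (x=7, y=1)
  Distance 2: (x=5, y=0), (x=8, y=1), (x=7, y=2)
  Distance 3: (x=4, y=0)
  Distance 4: (x=3, y=0), (x=4, y=1)
  Distance 5: (x=2, y=0), (x=3, y=1), (x=4, y=2)  <- goal reached here
One shortest path (5 moves): (x=7, y=0) -> (x=6, y=0) -> (x=5, y=0) -> (x=4, y=0) -> (x=4, y=1) -> (x=4, y=2)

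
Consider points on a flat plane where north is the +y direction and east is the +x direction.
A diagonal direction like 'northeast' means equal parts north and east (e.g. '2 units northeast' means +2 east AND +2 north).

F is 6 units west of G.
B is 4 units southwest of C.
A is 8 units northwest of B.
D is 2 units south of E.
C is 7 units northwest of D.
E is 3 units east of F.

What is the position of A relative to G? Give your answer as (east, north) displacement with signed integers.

Answer: A is at (east=-22, north=9) relative to G.

Derivation:
Place G at the origin (east=0, north=0).
  F is 6 units west of G: delta (east=-6, north=+0); F at (east=-6, north=0).
  E is 3 units east of F: delta (east=+3, north=+0); E at (east=-3, north=0).
  D is 2 units south of E: delta (east=+0, north=-2); D at (east=-3, north=-2).
  C is 7 units northwest of D: delta (east=-7, north=+7); C at (east=-10, north=5).
  B is 4 units southwest of C: delta (east=-4, north=-4); B at (east=-14, north=1).
  A is 8 units northwest of B: delta (east=-8, north=+8); A at (east=-22, north=9).
Therefore A relative to G: (east=-22, north=9).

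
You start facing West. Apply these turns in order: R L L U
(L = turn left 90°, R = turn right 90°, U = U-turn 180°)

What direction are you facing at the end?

Start: West
  R (right (90° clockwise)) -> North
  L (left (90° counter-clockwise)) -> West
  L (left (90° counter-clockwise)) -> South
  U (U-turn (180°)) -> North
Final: North

Answer: Final heading: North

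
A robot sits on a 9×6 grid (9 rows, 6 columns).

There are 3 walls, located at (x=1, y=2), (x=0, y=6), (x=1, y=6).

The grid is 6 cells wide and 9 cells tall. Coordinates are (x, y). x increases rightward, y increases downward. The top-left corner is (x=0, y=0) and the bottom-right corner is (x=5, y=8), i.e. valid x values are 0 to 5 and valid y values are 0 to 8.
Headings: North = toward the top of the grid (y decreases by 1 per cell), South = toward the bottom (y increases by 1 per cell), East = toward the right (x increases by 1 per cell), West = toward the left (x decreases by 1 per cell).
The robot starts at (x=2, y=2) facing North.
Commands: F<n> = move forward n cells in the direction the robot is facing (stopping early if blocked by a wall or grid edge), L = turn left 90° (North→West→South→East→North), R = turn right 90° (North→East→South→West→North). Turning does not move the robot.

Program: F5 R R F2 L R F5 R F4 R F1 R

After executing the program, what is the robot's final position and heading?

Start: (x=2, y=2), facing North
  F5: move forward 2/5 (blocked), now at (x=2, y=0)
  R: turn right, now facing East
  R: turn right, now facing South
  F2: move forward 2, now at (x=2, y=2)
  L: turn left, now facing East
  R: turn right, now facing South
  F5: move forward 5, now at (x=2, y=7)
  R: turn right, now facing West
  F4: move forward 2/4 (blocked), now at (x=0, y=7)
  R: turn right, now facing North
  F1: move forward 0/1 (blocked), now at (x=0, y=7)
  R: turn right, now facing East
Final: (x=0, y=7), facing East

Answer: Final position: (x=0, y=7), facing East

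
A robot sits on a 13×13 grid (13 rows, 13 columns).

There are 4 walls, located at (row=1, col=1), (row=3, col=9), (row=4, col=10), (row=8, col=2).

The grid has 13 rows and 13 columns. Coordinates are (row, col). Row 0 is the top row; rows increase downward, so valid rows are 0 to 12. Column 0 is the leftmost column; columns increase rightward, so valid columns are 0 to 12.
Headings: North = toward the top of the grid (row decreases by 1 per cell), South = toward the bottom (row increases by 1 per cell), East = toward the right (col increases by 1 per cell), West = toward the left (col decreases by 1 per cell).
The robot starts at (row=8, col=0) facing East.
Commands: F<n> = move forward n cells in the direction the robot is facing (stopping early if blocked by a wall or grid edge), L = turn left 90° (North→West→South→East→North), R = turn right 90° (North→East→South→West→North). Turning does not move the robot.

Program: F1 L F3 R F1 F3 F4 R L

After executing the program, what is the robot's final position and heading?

Answer: Final position: (row=5, col=9), facing East

Derivation:
Start: (row=8, col=0), facing East
  F1: move forward 1, now at (row=8, col=1)
  L: turn left, now facing North
  F3: move forward 3, now at (row=5, col=1)
  R: turn right, now facing East
  F1: move forward 1, now at (row=5, col=2)
  F3: move forward 3, now at (row=5, col=5)
  F4: move forward 4, now at (row=5, col=9)
  R: turn right, now facing South
  L: turn left, now facing East
Final: (row=5, col=9), facing East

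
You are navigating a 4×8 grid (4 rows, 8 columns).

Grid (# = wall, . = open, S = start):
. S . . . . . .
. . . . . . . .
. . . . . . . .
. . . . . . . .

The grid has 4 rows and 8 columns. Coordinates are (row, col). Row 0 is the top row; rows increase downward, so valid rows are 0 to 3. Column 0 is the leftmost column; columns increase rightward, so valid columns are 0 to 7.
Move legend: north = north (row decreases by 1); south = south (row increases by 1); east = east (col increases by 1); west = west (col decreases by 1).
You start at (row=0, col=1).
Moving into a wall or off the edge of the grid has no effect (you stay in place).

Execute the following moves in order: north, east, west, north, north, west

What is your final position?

Answer: Final position: (row=0, col=0)

Derivation:
Start: (row=0, col=1)
  north (north): blocked, stay at (row=0, col=1)
  east (east): (row=0, col=1) -> (row=0, col=2)
  west (west): (row=0, col=2) -> (row=0, col=1)
  north (north): blocked, stay at (row=0, col=1)
  north (north): blocked, stay at (row=0, col=1)
  west (west): (row=0, col=1) -> (row=0, col=0)
Final: (row=0, col=0)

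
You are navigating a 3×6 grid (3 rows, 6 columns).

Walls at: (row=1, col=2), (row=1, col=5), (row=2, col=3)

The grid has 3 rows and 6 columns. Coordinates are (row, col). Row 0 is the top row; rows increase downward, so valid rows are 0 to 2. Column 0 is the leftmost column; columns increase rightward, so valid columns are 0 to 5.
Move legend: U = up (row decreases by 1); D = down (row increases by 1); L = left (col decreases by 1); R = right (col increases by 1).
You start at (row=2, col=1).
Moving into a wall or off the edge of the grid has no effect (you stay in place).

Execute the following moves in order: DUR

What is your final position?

Answer: Final position: (row=1, col=1)

Derivation:
Start: (row=2, col=1)
  D (down): blocked, stay at (row=2, col=1)
  U (up): (row=2, col=1) -> (row=1, col=1)
  R (right): blocked, stay at (row=1, col=1)
Final: (row=1, col=1)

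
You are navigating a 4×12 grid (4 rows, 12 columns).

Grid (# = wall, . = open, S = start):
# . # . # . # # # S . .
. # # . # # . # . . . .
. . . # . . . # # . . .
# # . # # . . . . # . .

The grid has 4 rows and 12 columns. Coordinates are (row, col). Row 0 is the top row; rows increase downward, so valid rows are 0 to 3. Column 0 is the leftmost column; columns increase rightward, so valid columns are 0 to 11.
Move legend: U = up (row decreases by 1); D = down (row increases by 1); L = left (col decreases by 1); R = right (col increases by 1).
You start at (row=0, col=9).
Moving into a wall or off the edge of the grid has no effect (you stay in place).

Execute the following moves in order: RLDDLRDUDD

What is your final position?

Answer: Final position: (row=3, col=10)

Derivation:
Start: (row=0, col=9)
  R (right): (row=0, col=9) -> (row=0, col=10)
  L (left): (row=0, col=10) -> (row=0, col=9)
  D (down): (row=0, col=9) -> (row=1, col=9)
  D (down): (row=1, col=9) -> (row=2, col=9)
  L (left): blocked, stay at (row=2, col=9)
  R (right): (row=2, col=9) -> (row=2, col=10)
  D (down): (row=2, col=10) -> (row=3, col=10)
  U (up): (row=3, col=10) -> (row=2, col=10)
  D (down): (row=2, col=10) -> (row=3, col=10)
  D (down): blocked, stay at (row=3, col=10)
Final: (row=3, col=10)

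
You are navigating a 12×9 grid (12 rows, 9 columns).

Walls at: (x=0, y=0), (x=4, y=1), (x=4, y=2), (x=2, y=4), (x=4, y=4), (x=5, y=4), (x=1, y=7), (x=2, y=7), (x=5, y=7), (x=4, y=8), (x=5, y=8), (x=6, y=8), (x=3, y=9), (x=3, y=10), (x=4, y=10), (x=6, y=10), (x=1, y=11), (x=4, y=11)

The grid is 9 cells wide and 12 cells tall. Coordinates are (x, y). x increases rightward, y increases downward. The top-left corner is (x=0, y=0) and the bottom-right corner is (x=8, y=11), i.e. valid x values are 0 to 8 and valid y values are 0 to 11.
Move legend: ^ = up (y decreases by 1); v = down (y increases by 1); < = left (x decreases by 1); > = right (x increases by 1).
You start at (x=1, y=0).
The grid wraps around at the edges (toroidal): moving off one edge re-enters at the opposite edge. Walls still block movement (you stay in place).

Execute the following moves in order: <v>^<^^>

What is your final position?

Answer: Final position: (x=2, y=0)

Derivation:
Start: (x=1, y=0)
  < (left): blocked, stay at (x=1, y=0)
  v (down): (x=1, y=0) -> (x=1, y=1)
  > (right): (x=1, y=1) -> (x=2, y=1)
  ^ (up): (x=2, y=1) -> (x=2, y=0)
  < (left): (x=2, y=0) -> (x=1, y=0)
  ^ (up): blocked, stay at (x=1, y=0)
  ^ (up): blocked, stay at (x=1, y=0)
  > (right): (x=1, y=0) -> (x=2, y=0)
Final: (x=2, y=0)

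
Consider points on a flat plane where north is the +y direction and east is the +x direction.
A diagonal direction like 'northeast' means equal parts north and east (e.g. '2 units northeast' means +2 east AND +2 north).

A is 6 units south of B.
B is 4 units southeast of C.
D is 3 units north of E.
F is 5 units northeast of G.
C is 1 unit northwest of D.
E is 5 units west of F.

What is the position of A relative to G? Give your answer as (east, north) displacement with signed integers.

Place G at the origin (east=0, north=0).
  F is 5 units northeast of G: delta (east=+5, north=+5); F at (east=5, north=5).
  E is 5 units west of F: delta (east=-5, north=+0); E at (east=0, north=5).
  D is 3 units north of E: delta (east=+0, north=+3); D at (east=0, north=8).
  C is 1 unit northwest of D: delta (east=-1, north=+1); C at (east=-1, north=9).
  B is 4 units southeast of C: delta (east=+4, north=-4); B at (east=3, north=5).
  A is 6 units south of B: delta (east=+0, north=-6); A at (east=3, north=-1).
Therefore A relative to G: (east=3, north=-1).

Answer: A is at (east=3, north=-1) relative to G.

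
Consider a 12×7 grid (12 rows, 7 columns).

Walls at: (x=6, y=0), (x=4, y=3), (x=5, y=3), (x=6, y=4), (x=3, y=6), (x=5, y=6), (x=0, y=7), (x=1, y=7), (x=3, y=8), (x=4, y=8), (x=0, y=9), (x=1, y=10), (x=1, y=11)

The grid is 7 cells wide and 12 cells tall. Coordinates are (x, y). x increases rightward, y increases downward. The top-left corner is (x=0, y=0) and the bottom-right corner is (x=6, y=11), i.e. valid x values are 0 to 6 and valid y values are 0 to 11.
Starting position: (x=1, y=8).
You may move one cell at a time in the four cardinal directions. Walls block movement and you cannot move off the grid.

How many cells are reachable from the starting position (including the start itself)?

Answer: Reachable cells: 69

Derivation:
BFS flood-fill from (x=1, y=8):
  Distance 0: (x=1, y=8)
  Distance 1: (x=0, y=8), (x=2, y=8), (x=1, y=9)
  Distance 2: (x=2, y=7), (x=2, y=9)
  Distance 3: (x=2, y=6), (x=3, y=7), (x=3, y=9), (x=2, y=10)
  Distance 4: (x=2, y=5), (x=1, y=6), (x=4, y=7), (x=4, y=9), (x=3, y=10), (x=2, y=11)
  Distance 5: (x=2, y=4), (x=1, y=5), (x=3, y=5), (x=0, y=6), (x=4, y=6), (x=5, y=7), (x=5, y=9), (x=4, y=10), (x=3, y=11)
  Distance 6: (x=2, y=3), (x=1, y=4), (x=3, y=4), (x=0, y=5), (x=4, y=5), (x=6, y=7), (x=5, y=8), (x=6, y=9), (x=5, y=10), (x=4, y=11)
  Distance 7: (x=2, y=2), (x=1, y=3), (x=3, y=3), (x=0, y=4), (x=4, y=4), (x=5, y=5), (x=6, y=6), (x=6, y=8), (x=6, y=10), (x=5, y=11)
  Distance 8: (x=2, y=1), (x=1, y=2), (x=3, y=2), (x=0, y=3), (x=5, y=4), (x=6, y=5), (x=6, y=11)
  Distance 9: (x=2, y=0), (x=1, y=1), (x=3, y=1), (x=0, y=2), (x=4, y=2)
  Distance 10: (x=1, y=0), (x=3, y=0), (x=0, y=1), (x=4, y=1), (x=5, y=2)
  Distance 11: (x=0, y=0), (x=4, y=0), (x=5, y=1), (x=6, y=2)
  Distance 12: (x=5, y=0), (x=6, y=1), (x=6, y=3)
Total reachable: 69 (grid has 71 open cells total)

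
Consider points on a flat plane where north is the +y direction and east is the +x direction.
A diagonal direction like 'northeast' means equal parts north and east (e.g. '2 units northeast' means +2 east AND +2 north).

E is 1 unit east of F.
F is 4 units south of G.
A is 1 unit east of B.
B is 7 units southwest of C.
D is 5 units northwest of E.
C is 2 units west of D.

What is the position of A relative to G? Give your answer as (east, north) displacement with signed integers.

Answer: A is at (east=-12, north=-6) relative to G.

Derivation:
Place G at the origin (east=0, north=0).
  F is 4 units south of G: delta (east=+0, north=-4); F at (east=0, north=-4).
  E is 1 unit east of F: delta (east=+1, north=+0); E at (east=1, north=-4).
  D is 5 units northwest of E: delta (east=-5, north=+5); D at (east=-4, north=1).
  C is 2 units west of D: delta (east=-2, north=+0); C at (east=-6, north=1).
  B is 7 units southwest of C: delta (east=-7, north=-7); B at (east=-13, north=-6).
  A is 1 unit east of B: delta (east=+1, north=+0); A at (east=-12, north=-6).
Therefore A relative to G: (east=-12, north=-6).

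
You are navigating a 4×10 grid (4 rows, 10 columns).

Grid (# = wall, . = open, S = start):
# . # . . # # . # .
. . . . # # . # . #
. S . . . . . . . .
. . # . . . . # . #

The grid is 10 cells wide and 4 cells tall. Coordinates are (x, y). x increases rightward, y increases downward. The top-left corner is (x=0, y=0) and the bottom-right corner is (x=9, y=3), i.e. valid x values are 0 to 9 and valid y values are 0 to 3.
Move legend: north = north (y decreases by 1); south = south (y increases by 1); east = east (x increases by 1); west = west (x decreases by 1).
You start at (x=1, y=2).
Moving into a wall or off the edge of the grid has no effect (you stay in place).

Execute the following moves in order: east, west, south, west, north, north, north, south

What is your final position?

Answer: Final position: (x=0, y=2)

Derivation:
Start: (x=1, y=2)
  east (east): (x=1, y=2) -> (x=2, y=2)
  west (west): (x=2, y=2) -> (x=1, y=2)
  south (south): (x=1, y=2) -> (x=1, y=3)
  west (west): (x=1, y=3) -> (x=0, y=3)
  north (north): (x=0, y=3) -> (x=0, y=2)
  north (north): (x=0, y=2) -> (x=0, y=1)
  north (north): blocked, stay at (x=0, y=1)
  south (south): (x=0, y=1) -> (x=0, y=2)
Final: (x=0, y=2)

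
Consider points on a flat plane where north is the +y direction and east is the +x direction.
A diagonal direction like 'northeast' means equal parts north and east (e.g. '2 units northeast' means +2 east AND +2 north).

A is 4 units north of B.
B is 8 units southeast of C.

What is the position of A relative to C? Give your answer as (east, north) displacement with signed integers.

Answer: A is at (east=8, north=-4) relative to C.

Derivation:
Place C at the origin (east=0, north=0).
  B is 8 units southeast of C: delta (east=+8, north=-8); B at (east=8, north=-8).
  A is 4 units north of B: delta (east=+0, north=+4); A at (east=8, north=-4).
Therefore A relative to C: (east=8, north=-4).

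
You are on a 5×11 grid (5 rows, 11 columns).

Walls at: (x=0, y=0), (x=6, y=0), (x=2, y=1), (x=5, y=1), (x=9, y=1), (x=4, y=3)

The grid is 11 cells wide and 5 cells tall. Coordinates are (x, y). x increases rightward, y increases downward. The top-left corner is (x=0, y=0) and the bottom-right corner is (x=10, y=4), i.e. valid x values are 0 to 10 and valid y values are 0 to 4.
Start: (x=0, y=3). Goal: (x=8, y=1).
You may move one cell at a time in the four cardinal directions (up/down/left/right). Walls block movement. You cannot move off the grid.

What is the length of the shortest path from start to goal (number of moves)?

BFS from (x=0, y=3) until reaching (x=8, y=1):
  Distance 0: (x=0, y=3)
  Distance 1: (x=0, y=2), (x=1, y=3), (x=0, y=4)
  Distance 2: (x=0, y=1), (x=1, y=2), (x=2, y=3), (x=1, y=4)
  Distance 3: (x=1, y=1), (x=2, y=2), (x=3, y=3), (x=2, y=4)
  Distance 4: (x=1, y=0), (x=3, y=2), (x=3, y=4)
  Distance 5: (x=2, y=0), (x=3, y=1), (x=4, y=2), (x=4, y=4)
  Distance 6: (x=3, y=0), (x=4, y=1), (x=5, y=2), (x=5, y=4)
  Distance 7: (x=4, y=0), (x=6, y=2), (x=5, y=3), (x=6, y=4)
  Distance 8: (x=5, y=0), (x=6, y=1), (x=7, y=2), (x=6, y=3), (x=7, y=4)
  Distance 9: (x=7, y=1), (x=8, y=2), (x=7, y=3), (x=8, y=4)
  Distance 10: (x=7, y=0), (x=8, y=1), (x=9, y=2), (x=8, y=3), (x=9, y=4)  <- goal reached here
One shortest path (10 moves): (x=0, y=3) -> (x=1, y=3) -> (x=2, y=3) -> (x=3, y=3) -> (x=3, y=2) -> (x=4, y=2) -> (x=5, y=2) -> (x=6, y=2) -> (x=7, y=2) -> (x=8, y=2) -> (x=8, y=1)

Answer: Shortest path length: 10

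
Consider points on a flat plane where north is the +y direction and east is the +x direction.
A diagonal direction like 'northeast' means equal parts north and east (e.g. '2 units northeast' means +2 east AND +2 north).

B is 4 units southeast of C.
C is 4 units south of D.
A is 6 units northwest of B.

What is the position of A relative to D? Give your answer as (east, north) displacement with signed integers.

Answer: A is at (east=-2, north=-2) relative to D.

Derivation:
Place D at the origin (east=0, north=0).
  C is 4 units south of D: delta (east=+0, north=-4); C at (east=0, north=-4).
  B is 4 units southeast of C: delta (east=+4, north=-4); B at (east=4, north=-8).
  A is 6 units northwest of B: delta (east=-6, north=+6); A at (east=-2, north=-2).
Therefore A relative to D: (east=-2, north=-2).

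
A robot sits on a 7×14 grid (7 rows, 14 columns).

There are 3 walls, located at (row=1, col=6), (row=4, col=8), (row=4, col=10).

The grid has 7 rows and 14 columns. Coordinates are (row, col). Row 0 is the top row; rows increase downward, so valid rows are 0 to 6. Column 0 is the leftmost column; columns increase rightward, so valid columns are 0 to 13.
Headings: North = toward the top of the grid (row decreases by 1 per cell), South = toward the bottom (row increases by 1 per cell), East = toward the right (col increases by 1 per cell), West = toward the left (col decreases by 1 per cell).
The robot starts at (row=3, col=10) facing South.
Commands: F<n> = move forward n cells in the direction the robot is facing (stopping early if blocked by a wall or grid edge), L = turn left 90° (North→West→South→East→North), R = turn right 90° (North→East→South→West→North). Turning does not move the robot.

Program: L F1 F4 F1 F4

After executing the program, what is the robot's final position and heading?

Answer: Final position: (row=3, col=13), facing East

Derivation:
Start: (row=3, col=10), facing South
  L: turn left, now facing East
  F1: move forward 1, now at (row=3, col=11)
  F4: move forward 2/4 (blocked), now at (row=3, col=13)
  F1: move forward 0/1 (blocked), now at (row=3, col=13)
  F4: move forward 0/4 (blocked), now at (row=3, col=13)
Final: (row=3, col=13), facing East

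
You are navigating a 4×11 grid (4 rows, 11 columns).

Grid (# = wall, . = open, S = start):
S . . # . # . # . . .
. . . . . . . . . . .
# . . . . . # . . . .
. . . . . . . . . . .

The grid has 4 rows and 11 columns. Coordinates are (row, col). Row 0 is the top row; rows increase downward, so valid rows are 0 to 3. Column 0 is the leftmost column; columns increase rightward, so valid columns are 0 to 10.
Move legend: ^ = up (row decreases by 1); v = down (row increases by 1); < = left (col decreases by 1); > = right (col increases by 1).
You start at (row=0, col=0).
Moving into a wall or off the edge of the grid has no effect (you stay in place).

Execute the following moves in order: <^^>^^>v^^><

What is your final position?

Start: (row=0, col=0)
  < (left): blocked, stay at (row=0, col=0)
  ^ (up): blocked, stay at (row=0, col=0)
  ^ (up): blocked, stay at (row=0, col=0)
  > (right): (row=0, col=0) -> (row=0, col=1)
  ^ (up): blocked, stay at (row=0, col=1)
  ^ (up): blocked, stay at (row=0, col=1)
  > (right): (row=0, col=1) -> (row=0, col=2)
  v (down): (row=0, col=2) -> (row=1, col=2)
  ^ (up): (row=1, col=2) -> (row=0, col=2)
  ^ (up): blocked, stay at (row=0, col=2)
  > (right): blocked, stay at (row=0, col=2)
  < (left): (row=0, col=2) -> (row=0, col=1)
Final: (row=0, col=1)

Answer: Final position: (row=0, col=1)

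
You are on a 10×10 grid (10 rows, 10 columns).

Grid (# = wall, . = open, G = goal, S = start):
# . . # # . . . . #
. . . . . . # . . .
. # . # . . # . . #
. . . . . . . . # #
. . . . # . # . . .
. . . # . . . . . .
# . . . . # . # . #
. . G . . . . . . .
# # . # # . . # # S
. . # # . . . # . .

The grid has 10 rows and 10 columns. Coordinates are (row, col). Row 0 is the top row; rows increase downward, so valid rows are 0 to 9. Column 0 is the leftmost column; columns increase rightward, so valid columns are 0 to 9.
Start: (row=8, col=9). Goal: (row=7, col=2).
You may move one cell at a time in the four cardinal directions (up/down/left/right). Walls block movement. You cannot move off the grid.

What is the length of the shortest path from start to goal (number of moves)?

Answer: Shortest path length: 8

Derivation:
BFS from (row=8, col=9) until reaching (row=7, col=2):
  Distance 0: (row=8, col=9)
  Distance 1: (row=7, col=9), (row=9, col=9)
  Distance 2: (row=7, col=8), (row=9, col=8)
  Distance 3: (row=6, col=8), (row=7, col=7)
  Distance 4: (row=5, col=8), (row=7, col=6)
  Distance 5: (row=4, col=8), (row=5, col=7), (row=5, col=9), (row=6, col=6), (row=7, col=5), (row=8, col=6)
  Distance 6: (row=4, col=7), (row=4, col=9), (row=5, col=6), (row=7, col=4), (row=8, col=5), (row=9, col=6)
  Distance 7: (row=3, col=7), (row=5, col=5), (row=6, col=4), (row=7, col=3), (row=9, col=5)
  Distance 8: (row=2, col=7), (row=3, col=6), (row=4, col=5), (row=5, col=4), (row=6, col=3), (row=7, col=2), (row=9, col=4)  <- goal reached here
One shortest path (8 moves): (row=8, col=9) -> (row=7, col=9) -> (row=7, col=8) -> (row=7, col=7) -> (row=7, col=6) -> (row=7, col=5) -> (row=7, col=4) -> (row=7, col=3) -> (row=7, col=2)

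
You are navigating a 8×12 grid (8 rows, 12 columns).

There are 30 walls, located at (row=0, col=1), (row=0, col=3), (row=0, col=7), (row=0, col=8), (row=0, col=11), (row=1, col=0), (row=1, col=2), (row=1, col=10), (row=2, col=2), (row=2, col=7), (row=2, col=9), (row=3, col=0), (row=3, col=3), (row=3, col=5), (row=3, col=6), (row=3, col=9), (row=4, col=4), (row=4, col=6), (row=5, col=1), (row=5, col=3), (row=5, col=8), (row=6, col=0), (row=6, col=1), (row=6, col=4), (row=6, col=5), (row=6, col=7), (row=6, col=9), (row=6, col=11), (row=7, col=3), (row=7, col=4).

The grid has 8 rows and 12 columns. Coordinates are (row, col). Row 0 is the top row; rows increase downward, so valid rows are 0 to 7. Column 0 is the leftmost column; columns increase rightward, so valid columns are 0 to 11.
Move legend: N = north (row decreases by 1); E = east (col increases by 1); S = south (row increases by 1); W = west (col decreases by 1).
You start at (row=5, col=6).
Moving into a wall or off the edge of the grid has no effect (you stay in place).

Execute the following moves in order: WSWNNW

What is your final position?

Answer: Final position: (row=5, col=4)

Derivation:
Start: (row=5, col=6)
  W (west): (row=5, col=6) -> (row=5, col=5)
  S (south): blocked, stay at (row=5, col=5)
  W (west): (row=5, col=5) -> (row=5, col=4)
  N (north): blocked, stay at (row=5, col=4)
  N (north): blocked, stay at (row=5, col=4)
  W (west): blocked, stay at (row=5, col=4)
Final: (row=5, col=4)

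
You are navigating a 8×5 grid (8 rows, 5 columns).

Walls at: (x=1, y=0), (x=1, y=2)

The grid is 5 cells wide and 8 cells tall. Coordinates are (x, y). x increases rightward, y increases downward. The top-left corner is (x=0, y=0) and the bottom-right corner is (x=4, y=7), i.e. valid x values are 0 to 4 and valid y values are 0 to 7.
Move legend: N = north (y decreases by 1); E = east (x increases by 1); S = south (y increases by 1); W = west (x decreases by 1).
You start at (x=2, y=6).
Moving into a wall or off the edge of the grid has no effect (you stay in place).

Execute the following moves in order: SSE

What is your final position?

Answer: Final position: (x=3, y=7)

Derivation:
Start: (x=2, y=6)
  S (south): (x=2, y=6) -> (x=2, y=7)
  S (south): blocked, stay at (x=2, y=7)
  E (east): (x=2, y=7) -> (x=3, y=7)
Final: (x=3, y=7)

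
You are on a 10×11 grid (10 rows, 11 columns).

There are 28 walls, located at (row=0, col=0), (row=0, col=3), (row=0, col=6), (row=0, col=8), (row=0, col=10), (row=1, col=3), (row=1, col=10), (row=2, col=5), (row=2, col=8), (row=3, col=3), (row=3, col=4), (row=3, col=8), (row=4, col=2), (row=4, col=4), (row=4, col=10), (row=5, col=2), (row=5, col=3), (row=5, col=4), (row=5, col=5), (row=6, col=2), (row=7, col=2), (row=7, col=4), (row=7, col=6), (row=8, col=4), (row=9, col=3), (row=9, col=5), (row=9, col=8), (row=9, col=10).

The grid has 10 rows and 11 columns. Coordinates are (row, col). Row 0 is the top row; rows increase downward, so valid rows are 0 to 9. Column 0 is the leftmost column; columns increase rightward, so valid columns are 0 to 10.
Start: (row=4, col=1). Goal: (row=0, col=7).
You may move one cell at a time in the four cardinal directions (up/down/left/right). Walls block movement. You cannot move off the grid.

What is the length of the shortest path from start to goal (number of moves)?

BFS from (row=4, col=1) until reaching (row=0, col=7):
  Distance 0: (row=4, col=1)
  Distance 1: (row=3, col=1), (row=4, col=0), (row=5, col=1)
  Distance 2: (row=2, col=1), (row=3, col=0), (row=3, col=2), (row=5, col=0), (row=6, col=1)
  Distance 3: (row=1, col=1), (row=2, col=0), (row=2, col=2), (row=6, col=0), (row=7, col=1)
  Distance 4: (row=0, col=1), (row=1, col=0), (row=1, col=2), (row=2, col=3), (row=7, col=0), (row=8, col=1)
  Distance 5: (row=0, col=2), (row=2, col=4), (row=8, col=0), (row=8, col=2), (row=9, col=1)
  Distance 6: (row=1, col=4), (row=8, col=3), (row=9, col=0), (row=9, col=2)
  Distance 7: (row=0, col=4), (row=1, col=5), (row=7, col=3)
  Distance 8: (row=0, col=5), (row=1, col=6), (row=6, col=3)
  Distance 9: (row=1, col=7), (row=2, col=6), (row=6, col=4)
  Distance 10: (row=0, col=7), (row=1, col=8), (row=2, col=7), (row=3, col=6), (row=6, col=5)  <- goal reached here
One shortest path (10 moves): (row=4, col=1) -> (row=3, col=1) -> (row=3, col=2) -> (row=2, col=2) -> (row=2, col=3) -> (row=2, col=4) -> (row=1, col=4) -> (row=1, col=5) -> (row=1, col=6) -> (row=1, col=7) -> (row=0, col=7)

Answer: Shortest path length: 10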